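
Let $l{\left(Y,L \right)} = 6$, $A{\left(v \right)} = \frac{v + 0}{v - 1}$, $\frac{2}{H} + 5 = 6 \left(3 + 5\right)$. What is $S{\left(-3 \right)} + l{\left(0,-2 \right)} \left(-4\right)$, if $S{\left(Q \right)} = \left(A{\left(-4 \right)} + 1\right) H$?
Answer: $- \frac{5142}{215} \approx -23.916$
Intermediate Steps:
$H = \frac{2}{43}$ ($H = \frac{2}{-5 + 6 \left(3 + 5\right)} = \frac{2}{-5 + 6 \cdot 8} = \frac{2}{-5 + 48} = \frac{2}{43} \approx 0.046512$)
$A{\left(v \right)} = \frac{v}{-1 + v}$
$S{\left(Q \right)} = \frac{18}{215}$ ($S{\left(Q \right)} = \left(- \frac{4}{-1 - 4} + 1\right) \frac{2}{43} = \left(- \frac{4}{-5} + 1\right) \frac{2}{43} = \left(\left(-4\right) \left(- \frac{1}{5}\right) + 1\right) \frac{2}{43} = \left(\frac{4}{5} + 1\right) \frac{2}{43} = \frac{9}{5} \cdot \frac{2}{43} = \frac{18}{215}$)
$S{\left(-3 \right)} + l{\left(0,-2 \right)} \left(-4\right) = \frac{18}{215} + 6 \left(-4\right) = \frac{18}{215} - 24 = - \frac{5142}{215}$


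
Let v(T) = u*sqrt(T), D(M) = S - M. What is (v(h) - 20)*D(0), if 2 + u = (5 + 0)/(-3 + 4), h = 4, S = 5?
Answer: -70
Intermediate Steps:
D(M) = 5 - M
u = 3 (u = -2 + (5 + 0)/(-3 + 4) = -2 + 5/1 = -2 + 5*1 = -2 + 5 = 3)
v(T) = 3*sqrt(T)
(v(h) - 20)*D(0) = (3*sqrt(4) - 20)*(5 - 1*0) = (3*2 - 20)*(5 + 0) = (6 - 20)*5 = -14*5 = -70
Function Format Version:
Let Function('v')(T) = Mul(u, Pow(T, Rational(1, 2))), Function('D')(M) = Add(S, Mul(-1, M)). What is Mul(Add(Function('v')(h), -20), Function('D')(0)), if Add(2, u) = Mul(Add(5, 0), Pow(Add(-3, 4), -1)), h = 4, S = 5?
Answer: -70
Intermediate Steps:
Function('D')(M) = Add(5, Mul(-1, M))
u = 3 (u = Add(-2, Mul(Add(5, 0), Pow(Add(-3, 4), -1))) = Add(-2, Mul(5, Pow(1, -1))) = Add(-2, Mul(5, 1)) = Add(-2, 5) = 3)
Function('v')(T) = Mul(3, Pow(T, Rational(1, 2)))
Mul(Add(Function('v')(h), -20), Function('D')(0)) = Mul(Add(Mul(3, Pow(4, Rational(1, 2))), -20), Add(5, Mul(-1, 0))) = Mul(Add(Mul(3, 2), -20), Add(5, 0)) = Mul(Add(6, -20), 5) = Mul(-14, 5) = -70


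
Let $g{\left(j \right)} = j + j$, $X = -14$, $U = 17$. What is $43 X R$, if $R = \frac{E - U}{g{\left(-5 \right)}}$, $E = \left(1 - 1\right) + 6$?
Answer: $- \frac{3311}{5} \approx -662.2$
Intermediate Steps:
$E = 6$ ($E = 0 + 6 = 6$)
$g{\left(j \right)} = 2 j$
$R = \frac{11}{10}$ ($R = \frac{6 - 17}{2 \left(-5\right)} = \frac{6 - 17}{-10} = \left(-11\right) \left(- \frac{1}{10}\right) = \frac{11}{10} \approx 1.1$)
$43 X R = 43 \left(-14\right) \frac{11}{10} = \left(-602\right) \frac{11}{10} = - \frac{3311}{5}$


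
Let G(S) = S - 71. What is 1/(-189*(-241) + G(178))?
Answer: 1/45656 ≈ 2.1903e-5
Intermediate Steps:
G(S) = -71 + S
1/(-189*(-241) + G(178)) = 1/(-189*(-241) + (-71 + 178)) = 1/(45549 + 107) = 1/45656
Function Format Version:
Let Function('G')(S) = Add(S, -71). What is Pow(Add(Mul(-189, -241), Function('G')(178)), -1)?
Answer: Rational(1, 45656) ≈ 2.1903e-5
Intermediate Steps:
Function('G')(S) = Add(-71, S)
Pow(Add(Mul(-189, -241), Function('G')(178)), -1) = Pow(Add(Mul(-189, -241), Add(-71, 178)), -1) = Pow(Add(45549, 107), -1) = Pow(45656, -1) = Rational(1, 45656)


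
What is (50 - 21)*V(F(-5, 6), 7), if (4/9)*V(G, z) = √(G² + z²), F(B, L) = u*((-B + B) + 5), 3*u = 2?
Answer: 87*√541/4 ≈ 505.89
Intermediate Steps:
u = ⅔ (u = (⅓)*2 = ⅔ ≈ 0.66667)
F(B, L) = 10/3 (F(B, L) = 2*((-B + B) + 5)/3 = 2*(0 + 5)/3 = (⅔)*5 = 10/3)
V(G, z) = 9*√(G² + z²)/4
(50 - 21)*V(F(-5, 6), 7) = (50 - 21)*(9*√((10/3)² + 7²)/4) = 29*(9*√(100/9 + 49)/4) = 29*(9*√(541/9)/4) = 29*(9*(√541/3)/4) = 29*(3*√541/4) = 87*√541/4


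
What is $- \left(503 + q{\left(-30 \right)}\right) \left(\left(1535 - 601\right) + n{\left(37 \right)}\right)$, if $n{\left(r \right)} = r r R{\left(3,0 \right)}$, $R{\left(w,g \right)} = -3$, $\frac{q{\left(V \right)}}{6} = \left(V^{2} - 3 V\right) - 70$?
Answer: $19110979$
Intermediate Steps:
$q{\left(V \right)} = -420 - 18 V + 6 V^{2}$ ($q{\left(V \right)} = 6 \left(\left(V^{2} - 3 V\right) - 70\right) = 6 \left(-70 + V^{2} - 3 V\right) = -420 - 18 V + 6 V^{2}$)
$n{\left(r \right)} = - 3 r^{2}$ ($n{\left(r \right)} = r r \left(-3\right) = r^{2} \left(-3\right) = - 3 r^{2}$)
$- \left(503 + q{\left(-30 \right)}\right) \left(\left(1535 - 601\right) + n{\left(37 \right)}\right) = - \left(503 - \left(-120 - 5400\right)\right) \left(\left(1535 - 601\right) - 3 \cdot 37^{2}\right) = - \left(503 + \left(-420 + 540 + 6 \cdot 900\right)\right) \left(934 - 4107\right) = - \left(503 + \left(-420 + 540 + 5400\right)\right) \left(934 - 4107\right) = - \left(503 + 5520\right) \left(-3173\right) = - 6023 \left(-3173\right) = \left(-1\right) \left(-19110979\right) = 19110979$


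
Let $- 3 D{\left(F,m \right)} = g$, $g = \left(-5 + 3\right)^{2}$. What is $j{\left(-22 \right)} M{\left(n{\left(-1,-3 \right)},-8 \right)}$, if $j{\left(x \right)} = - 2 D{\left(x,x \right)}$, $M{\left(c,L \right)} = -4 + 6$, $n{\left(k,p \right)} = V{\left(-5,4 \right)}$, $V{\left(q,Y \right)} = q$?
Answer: $\frac{16}{3} \approx 5.3333$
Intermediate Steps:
$n{\left(k,p \right)} = -5$
$g = 4$ ($g = \left(-2\right)^{2} = 4$)
$D{\left(F,m \right)} = - \frac{4}{3}$ ($D{\left(F,m \right)} = \left(- \frac{1}{3}\right) 4 = - \frac{4}{3}$)
$M{\left(c,L \right)} = 2$
$j{\left(x \right)} = \frac{8}{3}$ ($j{\left(x \right)} = \left(-2\right) \left(- \frac{4}{3}\right) = \frac{8}{3}$)
$j{\left(-22 \right)} M{\left(n{\left(-1,-3 \right)},-8 \right)} = \frac{8}{3} \cdot 2 = \frac{16}{3}$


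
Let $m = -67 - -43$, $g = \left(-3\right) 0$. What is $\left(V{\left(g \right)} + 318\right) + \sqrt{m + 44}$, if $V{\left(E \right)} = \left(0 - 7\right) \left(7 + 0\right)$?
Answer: $269 + 2 \sqrt{5} \approx 273.47$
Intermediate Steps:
$g = 0$
$m = -24$ ($m = -67 + 43 = -24$)
$V{\left(E \right)} = -49$ ($V{\left(E \right)} = \left(-7\right) 7 = -49$)
$\left(V{\left(g \right)} + 318\right) + \sqrt{m + 44} = \left(-49 + 318\right) + \sqrt{-24 + 44} = 269 + \sqrt{20} = 269 + 2 \sqrt{5}$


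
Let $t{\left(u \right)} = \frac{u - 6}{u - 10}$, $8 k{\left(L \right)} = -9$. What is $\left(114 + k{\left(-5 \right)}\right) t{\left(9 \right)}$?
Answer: $- \frac{2709}{8} \approx -338.63$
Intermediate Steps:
$k{\left(L \right)} = - \frac{9}{8}$ ($k{\left(L \right)} = \frac{1}{8} \left(-9\right) = - \frac{9}{8}$)
$t{\left(u \right)} = \frac{-6 + u}{-10 + u}$
$\left(114 + k{\left(-5 \right)}\right) t{\left(9 \right)} = \left(114 - \frac{9}{8}\right) \frac{-6 + 9}{-10 + 9} = \frac{903 \frac{1}{-1} \cdot 3}{8} = \frac{903 \left(\left(-1\right) 3\right)}{8} = \frac{903}{8} \left(-3\right) = - \frac{2709}{8}$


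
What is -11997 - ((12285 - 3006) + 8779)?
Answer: -30055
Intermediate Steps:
-11997 - ((12285 - 3006) + 8779) = -11997 - (9279 + 8779) = -11997 - 1*18058 = -11997 - 18058 = -30055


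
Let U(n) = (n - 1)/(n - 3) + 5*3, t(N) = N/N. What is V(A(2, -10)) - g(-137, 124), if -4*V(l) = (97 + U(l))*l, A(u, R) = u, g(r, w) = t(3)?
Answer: -113/2 ≈ -56.500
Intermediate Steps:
t(N) = 1
g(r, w) = 1
U(n) = 15 + (-1 + n)/(-3 + n) (U(n) = (-1 + n)/(-3 + n) + 15 = 15 + (-1 + n)/(-3 + n))
V(l) = -l*(97 + 2*(-23 + 8*l)/(-3 + l))/4 (V(l) = -(97 + 2*(-23 + 8*l)/(-3 + l))*l/4 = -l*(97 + 2*(-23 + 8*l)/(-3 + l))/4)
V(A(2, -10)) - g(-137, 124) = (1/4)*2*(337 - 113*2)/(-3 + 2) - 1*1 = (1/4)*2*(337 - 226)/(-1) - 1 = (1/4)*2*(-1)*111 - 1 = -111/2 - 1 = -113/2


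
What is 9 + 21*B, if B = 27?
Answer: 576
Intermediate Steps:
9 + 21*B = 9 + 21*27 = 9 + 567 = 576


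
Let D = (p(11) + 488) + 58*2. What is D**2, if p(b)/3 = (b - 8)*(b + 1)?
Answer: 506944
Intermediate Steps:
p(b) = 3*(1 + b)*(-8 + b) (p(b) = 3*((b - 8)*(b + 1)) = 3*((-8 + b)*(1 + b)) = 3*((1 + b)*(-8 + b)) = 3*(1 + b)*(-8 + b))
D = 712 (D = ((-24 - 21*11 + 3*11**2) + 488) + 58*2 = ((-24 - 231 + 3*121) + 488) + 116 = ((-24 - 231 + 363) + 488) + 116 = (108 + 488) + 116 = 596 + 116 = 712)
D**2 = 712**2 = 506944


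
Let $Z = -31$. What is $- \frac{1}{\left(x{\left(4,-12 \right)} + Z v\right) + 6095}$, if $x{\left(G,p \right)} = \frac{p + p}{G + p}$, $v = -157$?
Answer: $- \frac{1}{10965} \approx -9.1199 \cdot 10^{-5}$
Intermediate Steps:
$x{\left(G,p \right)} = \frac{2 p}{G + p}$
$- \frac{1}{\left(x{\left(4,-12 \right)} + Z v\right) + 6095} = - \frac{1}{\left(2 \left(-12\right) \frac{1}{4 - 12} - -4867\right) + 6095} = - \frac{1}{\left(2 \left(-12\right) \frac{1}{-8} + 4867\right) + 6095} = - \frac{1}{\left(2 \left(-12\right) \left(- \frac{1}{8}\right) + 4867\right) + 6095} = - \frac{1}{\left(3 + 4867\right) + 6095} = - \frac{1}{4870 + 6095} = - \frac{1}{10965}$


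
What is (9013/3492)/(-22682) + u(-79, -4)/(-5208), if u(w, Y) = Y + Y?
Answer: 24446027/17187603048 ≈ 0.0014223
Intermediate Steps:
u(w, Y) = 2*Y
(9013/3492)/(-22682) + u(-79, -4)/(-5208) = (9013/3492)/(-22682) + (2*(-4))/(-5208) = (9013*(1/3492))*(-1/22682) - 8*(-1/5208) = (9013/3492)*(-1/22682) + 1/651 = -9013/79205544 + 1/651 = 24446027/17187603048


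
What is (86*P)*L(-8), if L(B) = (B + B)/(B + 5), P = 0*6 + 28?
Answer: 38528/3 ≈ 12843.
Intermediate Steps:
P = 28 (P = 0 + 28 = 28)
L(B) = 2*B/(5 + B) (L(B) = (2*B)/(5 + B) = 2*B/(5 + B))
(86*P)*L(-8) = (86*28)*(2*(-8)/(5 - 8)) = 2408*(2*(-8)/(-3)) = 2408*(2*(-8)*(-⅓)) = 2408*(16/3) = 38528/3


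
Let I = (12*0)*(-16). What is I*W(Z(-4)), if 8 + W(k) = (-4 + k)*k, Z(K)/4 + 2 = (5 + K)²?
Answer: 0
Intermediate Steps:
Z(K) = -8 + 4*(5 + K)²
W(k) = -8 + k*(-4 + k) (W(k) = -8 + (-4 + k)*k = -8 + k*(-4 + k))
I = 0 (I = 0*(-16) = 0)
I*W(Z(-4)) = 0*(-8 + (-8 + 4*(5 - 4)²)² - 4*(-8 + 4*(5 - 4)²)) = 0*(-8 + (-8 + 4*1²)² - 4*(-8 + 4*1²)) = 0*(-8 + (-8 + 4*1)² - 4*(-8 + 4*1)) = 0*(-8 + (-8 + 4)² - 4*(-8 + 4)) = 0*(-8 + (-4)² - 4*(-4)) = 0*(-8 + 16 + 16) = 0*24 = 0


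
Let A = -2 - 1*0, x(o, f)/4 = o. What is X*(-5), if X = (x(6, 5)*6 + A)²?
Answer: -100820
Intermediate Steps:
x(o, f) = 4*o
A = -2 (A = -2 + 0 = -2)
X = 20164 (X = ((4*6)*6 - 2)² = (24*6 - 2)² = (144 - 2)² = 142² = 20164)
X*(-5) = 20164*(-5) = -100820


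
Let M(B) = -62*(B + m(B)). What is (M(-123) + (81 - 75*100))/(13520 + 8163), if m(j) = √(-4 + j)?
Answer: 207/21683 - 62*I*√127/21683 ≈ 0.0095467 - 0.032224*I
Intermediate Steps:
M(B) = -62*B - 62*√(-4 + B) (M(B) = -62*(B + √(-4 + B)) = -62*B - 62*√(-4 + B))
(M(-123) + (81 - 75*100))/(13520 + 8163) = ((-62*(-123) - 62*√(-4 - 123)) + (81 - 75*100))/(13520 + 8163) = ((7626 - 62*I*√127) + (81 - 7500))/21683 = ((7626 - 62*I*√127) - 7419)*(1/21683) = (207 - 62*I*√127)*(1/21683) = 207/21683 - 62*I*√127/21683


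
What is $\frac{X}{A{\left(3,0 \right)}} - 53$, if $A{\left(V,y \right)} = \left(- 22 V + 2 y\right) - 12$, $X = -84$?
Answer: $- \frac{675}{13} \approx -51.923$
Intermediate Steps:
$A{\left(V,y \right)} = -12 - 22 V + 2 y$
$\frac{X}{A{\left(3,0 \right)}} - 53 = - \frac{84}{-12 - 66 + 2 \cdot 0} - 53 = - \frac{84}{-12 - 66 + 0} - 53 = - \frac{84}{-78} - 53 = \left(-84\right) \left(- \frac{1}{78}\right) - 53 = \frac{14}{13} - 53 = - \frac{675}{13}$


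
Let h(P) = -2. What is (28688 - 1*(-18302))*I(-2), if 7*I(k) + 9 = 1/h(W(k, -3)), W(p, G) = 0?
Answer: -446405/7 ≈ -63772.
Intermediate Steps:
I(k) = -19/14 (I(k) = -9/7 + (⅐)/(-2) = -9/7 + (⅐)*(-½) = -9/7 - 1/14 = -19/14)
(28688 - 1*(-18302))*I(-2) = (28688 - 1*(-18302))*(-19/14) = (28688 + 18302)*(-19/14) = 46990*(-19/14) = -446405/7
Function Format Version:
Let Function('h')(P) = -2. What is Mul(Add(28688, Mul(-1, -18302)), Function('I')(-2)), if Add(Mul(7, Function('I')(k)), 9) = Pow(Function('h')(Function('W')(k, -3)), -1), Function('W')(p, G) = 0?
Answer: Rational(-446405, 7) ≈ -63772.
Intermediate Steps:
Function('I')(k) = Rational(-19, 14) (Function('I')(k) = Add(Rational(-9, 7), Mul(Rational(1, 7), Pow(-2, -1))) = Add(Rational(-9, 7), Mul(Rational(1, 7), Rational(-1, 2))) = Add(Rational(-9, 7), Rational(-1, 14)) = Rational(-19, 14))
Mul(Add(28688, Mul(-1, -18302)), Function('I')(-2)) = Mul(Add(28688, Mul(-1, -18302)), Rational(-19, 14)) = Mul(Add(28688, 18302), Rational(-19, 14)) = Mul(46990, Rational(-19, 14)) = Rational(-446405, 7)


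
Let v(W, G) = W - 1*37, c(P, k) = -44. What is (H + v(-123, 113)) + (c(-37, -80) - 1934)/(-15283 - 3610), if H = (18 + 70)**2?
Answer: 143286490/18893 ≈ 7584.1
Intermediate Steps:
v(W, G) = -37 + W (v(W, G) = W - 37 = -37 + W)
H = 7744 (H = 88**2 = 7744)
(H + v(-123, 113)) + (c(-37, -80) - 1934)/(-15283 - 3610) = (7744 + (-37 - 123)) + (-44 - 1934)/(-15283 - 3610) = (7744 - 160) - 1978/(-18893) = 7584 - 1978*(-1/18893) = 7584 + 1978/18893 = 143286490/18893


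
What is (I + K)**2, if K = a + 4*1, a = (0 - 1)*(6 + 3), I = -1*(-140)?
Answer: 18225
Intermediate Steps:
I = 140
a = -9 (a = -1*9 = -9)
K = -5 (K = -9 + 4*1 = -9 + 4 = -5)
(I + K)**2 = (140 - 5)**2 = 135**2 = 18225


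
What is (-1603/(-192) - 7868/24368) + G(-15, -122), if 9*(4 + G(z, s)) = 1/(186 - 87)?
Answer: 349752305/86847552 ≈ 4.0272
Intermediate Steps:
G(z, s) = -3563/891 (G(z, s) = -4 + 1/(9*(186 - 87)) = -4 + (1/9)/99 = -4 + (1/9)*(1/99) = -4 + 1/891 = -3563/891)
(-1603/(-192) - 7868/24368) + G(-15, -122) = (-1603/(-192) - 7868/24368) - 3563/891 = (-1603*(-1/192) - 7868*1/24368) - 3563/891 = (1603/192 - 1967/6092) - 3563/891 = 2346953/292416 - 3563/891 = 349752305/86847552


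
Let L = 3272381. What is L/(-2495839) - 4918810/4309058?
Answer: -1014516821488/413642884987 ≈ -2.4526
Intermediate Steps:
L/(-2495839) - 4918810/4309058 = 3272381/(-2495839) - 4918810/4309058 = 3272381*(-1/2495839) - 4918810*1/4309058 = -3272381/2495839 - 189185/165733 = -1014516821488/413642884987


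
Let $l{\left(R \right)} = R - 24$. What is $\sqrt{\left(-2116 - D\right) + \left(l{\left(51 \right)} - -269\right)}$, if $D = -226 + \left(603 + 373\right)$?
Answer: $i \sqrt{2570} \approx 50.695 i$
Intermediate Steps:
$l{\left(R \right)} = -24 + R$
$D = 750$ ($D = -226 + 976 = 750$)
$\sqrt{\left(-2116 - D\right) + \left(l{\left(51 \right)} - -269\right)} = \sqrt{\left(-2116 - 750\right) + \left(\left(-24 + 51\right) - -269\right)} = \sqrt{\left(-2116 - 750\right) + \left(27 + 269\right)} = \sqrt{-2866 + 296} = \sqrt{-2570} = i \sqrt{2570}$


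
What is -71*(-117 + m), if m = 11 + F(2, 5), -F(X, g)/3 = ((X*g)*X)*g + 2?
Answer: 29252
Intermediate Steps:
F(X, g) = -6 - 3*X**2*g**2 (F(X, g) = -3*(((X*g)*X)*g + 2) = -3*((g*X**2)*g + 2) = -3*(X**2*g**2 + 2) = -3*(2 + X**2*g**2) = -6 - 3*X**2*g**2)
m = -295 (m = 11 + (-6 - 3*2**2*5**2) = 11 + (-6 - 3*4*25) = 11 + (-6 - 300) = 11 - 306 = -295)
-71*(-117 + m) = -71*(-117 - 295) = -71*(-412) = 29252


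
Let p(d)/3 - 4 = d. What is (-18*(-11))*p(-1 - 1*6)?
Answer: -1782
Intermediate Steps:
p(d) = 12 + 3*d
(-18*(-11))*p(-1 - 1*6) = (-18*(-11))*(12 + 3*(-1 - 1*6)) = 198*(12 + 3*(-1 - 6)) = 198*(12 + 3*(-7)) = 198*(12 - 21) = 198*(-9) = -1782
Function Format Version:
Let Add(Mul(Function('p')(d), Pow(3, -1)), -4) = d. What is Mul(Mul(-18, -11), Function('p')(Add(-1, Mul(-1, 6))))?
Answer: -1782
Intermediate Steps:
Function('p')(d) = Add(12, Mul(3, d))
Mul(Mul(-18, -11), Function('p')(Add(-1, Mul(-1, 6)))) = Mul(Mul(-18, -11), Add(12, Mul(3, Add(-1, Mul(-1, 6))))) = Mul(198, Add(12, Mul(3, Add(-1, -6)))) = Mul(198, Add(12, Mul(3, -7))) = Mul(198, Add(12, -21)) = Mul(198, -9) = -1782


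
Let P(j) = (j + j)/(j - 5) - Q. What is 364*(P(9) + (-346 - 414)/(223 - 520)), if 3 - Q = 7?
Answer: 1195558/297 ≈ 4025.4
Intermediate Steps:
Q = -4 (Q = 3 - 1*7 = 3 - 7 = -4)
P(j) = 4 + 2*j/(-5 + j) (P(j) = (j + j)/(j - 5) - 1*(-4) = (2*j)/(-5 + j) + 4 = 2*j/(-5 + j) + 4 = 4 + 2*j/(-5 + j))
364*(P(9) + (-346 - 414)/(223 - 520)) = 364*(2*(-10 + 3*9)/(-5 + 9) + (-346 - 414)/(223 - 520)) = 364*(2*(-10 + 27)/4 - 760/(-297)) = 364*(2*(¼)*17 - 760*(-1/297)) = 364*(17/2 + 760/297) = 364*(6569/594) = 1195558/297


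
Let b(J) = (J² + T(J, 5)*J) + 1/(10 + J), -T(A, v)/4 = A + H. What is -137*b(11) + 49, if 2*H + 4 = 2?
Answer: 918655/21 ≈ 43746.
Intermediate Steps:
H = -1 (H = -2 + (½)*2 = -2 + 1 = -1)
T(A, v) = 4 - 4*A (T(A, v) = -4*(A - 1) = -4*(-1 + A) = 4 - 4*A)
b(J) = J² + 1/(10 + J) + J*(4 - 4*J) (b(J) = (J² + (4 - 4*J)*J) + 1/(10 + J) = (J² + J*(4 - 4*J)) + 1/(10 + J) = J² + 1/(10 + J) + J*(4 - 4*J))
-137*b(11) + 49 = -137*(1 - 26*11² - 3*11³ + 40*11)/(10 + 11) + 49 = -137*(1 - 26*121 - 3*1331 + 440)/21 + 49 = -137*(1 - 3146 - 3993 + 440)/21 + 49 = -137*(-6698)/21 + 49 = -137*(-6698/21) + 49 = 917626/21 + 49 = 918655/21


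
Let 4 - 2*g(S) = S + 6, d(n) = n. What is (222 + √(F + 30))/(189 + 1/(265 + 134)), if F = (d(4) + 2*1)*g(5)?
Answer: 89775/75412 ≈ 1.1905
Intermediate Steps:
g(S) = -1 - S/2 (g(S) = 2 - (S + 6)/2 = 2 - (6 + S)/2 = 2 + (-3 - S/2) = -1 - S/2)
F = -21 (F = (4 + 2*1)*(-1 - ½*5) = (4 + 2)*(-1 - 5/2) = 6*(-7/2) = -21)
(222 + √(F + 30))/(189 + 1/(265 + 134)) = (222 + √(-21 + 30))/(189 + 1/(265 + 134)) = (222 + √9)/(189 + 1/399) = (222 + 3)/(189 + 1/399) = 225/(75412/399) = 225*(399/75412) = 89775/75412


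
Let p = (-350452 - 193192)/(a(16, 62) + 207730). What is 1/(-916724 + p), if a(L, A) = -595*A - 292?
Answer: -42637/39086497099 ≈ -1.0908e-6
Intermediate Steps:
a(L, A) = -292 - 595*A
p = -135911/42637 (p = (-350452 - 193192)/((-292 - 595*62) + 207730) = -543644/((-292 - 36890) + 207730) = -543644/(-37182 + 207730) = -543644/170548 = -543644*1/170548 = -135911/42637 ≈ -3.1876)
1/(-916724 + p) = 1/(-916724 - 135911/42637) = 1/(-39086497099/42637) = -42637/39086497099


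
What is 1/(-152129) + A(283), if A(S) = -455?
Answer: -69218696/152129 ≈ -455.00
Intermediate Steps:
1/(-152129) + A(283) = 1/(-152129) - 455 = -1/152129 - 455 = -69218696/152129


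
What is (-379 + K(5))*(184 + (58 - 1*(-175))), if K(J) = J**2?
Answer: -147618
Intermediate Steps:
(-379 + K(5))*(184 + (58 - 1*(-175))) = (-379 + 5**2)*(184 + (58 - 1*(-175))) = (-379 + 25)*(184 + (58 + 175)) = -354*(184 + 233) = -354*417 = -147618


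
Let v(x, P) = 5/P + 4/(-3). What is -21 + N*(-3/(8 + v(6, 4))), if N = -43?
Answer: -447/95 ≈ -4.7053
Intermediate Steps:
v(x, P) = -4/3 + 5/P (v(x, P) = 5/P + 4*(-1/3) = 5/P - 4/3 = -4/3 + 5/P)
-21 + N*(-3/(8 + v(6, 4))) = -21 - (-129)/(8 + (-4/3 + 5/4)) = -21 - (-129)/(8 - 1/12) = -21 - (-129)/95/12 = -21 - (-129)*12/95 = -21 - 43*(-36/95) = -21 + 1548/95 = -447/95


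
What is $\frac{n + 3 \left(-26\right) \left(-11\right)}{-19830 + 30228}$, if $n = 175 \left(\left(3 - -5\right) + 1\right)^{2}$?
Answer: $\frac{5011}{3466} \approx 1.4458$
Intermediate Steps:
$n = 14175$ ($n = 175 \left(\left(3 + 5\right) + 1\right)^{2} = 175 \left(8 + 1\right)^{2} = 175 \cdot 9^{2} = 175 \cdot 81 = 14175$)
$\frac{n + 3 \left(-26\right) \left(-11\right)}{-19830 + 30228} = \frac{14175 + 3 \left(-26\right) \left(-11\right)}{-19830 + 30228} = \frac{14175 - -858}{10398} = \left(14175 + 858\right) \frac{1}{10398} = 15033 \cdot \frac{1}{10398} = \frac{5011}{3466}$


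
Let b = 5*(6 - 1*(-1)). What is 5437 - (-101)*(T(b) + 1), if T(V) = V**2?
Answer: 129263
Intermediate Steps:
b = 35 (b = 5*(6 + 1) = 5*7 = 35)
5437 - (-101)*(T(b) + 1) = 5437 - (-101)*(35**2 + 1) = 5437 - (-101)*(1225 + 1) = 5437 - (-101)*1226 = 5437 - 1*(-123826) = 5437 + 123826 = 129263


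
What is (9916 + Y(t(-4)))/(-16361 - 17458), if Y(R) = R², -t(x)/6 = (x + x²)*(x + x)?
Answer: -341692/33819 ≈ -10.104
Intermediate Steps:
t(x) = -12*x*(x + x²) (t(x) = -6*(x + x²)*(x + x) = -6*(x + x²)*2*x = -12*x*(x + x²))
(9916 + Y(t(-4)))/(-16361 - 17458) = (9916 + (12*(-4)²*(-1 - 1*(-4)))²)/(-16361 - 17458) = (9916 + (12*16*(-1 + 4))²)/(-33819) = (9916 + (12*16*3)²)*(-1/33819) = (9916 + 576²)*(-1/33819) = (9916 + 331776)*(-1/33819) = 341692*(-1/33819) = -341692/33819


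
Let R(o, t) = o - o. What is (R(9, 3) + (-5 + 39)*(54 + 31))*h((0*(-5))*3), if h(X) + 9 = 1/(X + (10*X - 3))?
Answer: -80920/3 ≈ -26973.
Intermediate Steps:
R(o, t) = 0
h(X) = -9 + 1/(-3 + 11*X) (h(X) = -9 + 1/(X + (10*X - 3)) = -9 + 1/(X + (-3 + 10*X)) = -9 + 1/(-3 + 11*X))
(R(9, 3) + (-5 + 39)*(54 + 31))*h((0*(-5))*3) = (0 + (-5 + 39)*(54 + 31))*((28 - 99*0*(-5)*3)/(-3 + 11*((0*(-5))*3))) = (0 + 34*85)*((28 - 0*3)/(-3 + 11*(0*3))) = (0 + 2890)*((28 - 99*0)/(-3 + 11*0)) = 2890*((28 + 0)/(-3 + 0)) = 2890*(28/(-3)) = 2890*(-⅓*28) = 2890*(-28/3) = -80920/3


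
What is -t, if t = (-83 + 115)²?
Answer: -1024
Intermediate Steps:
t = 1024 (t = 32² = 1024)
-t = -1*1024 = -1024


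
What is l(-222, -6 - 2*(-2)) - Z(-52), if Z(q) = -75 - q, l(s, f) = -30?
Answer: -7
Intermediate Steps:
l(-222, -6 - 2*(-2)) - Z(-52) = -30 - (-75 - 1*(-52)) = -30 - (-75 + 52) = -30 - 1*(-23) = -30 + 23 = -7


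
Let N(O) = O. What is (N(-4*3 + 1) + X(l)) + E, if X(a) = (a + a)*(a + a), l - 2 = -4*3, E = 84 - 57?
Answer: 416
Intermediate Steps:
E = 27
l = -10 (l = 2 - 4*3 = 2 - 12 = -10)
X(a) = 4*a² (X(a) = (2*a)*(2*a) = 4*a²)
(N(-4*3 + 1) + X(l)) + E = ((-4*3 + 1) + 4*(-10)²) + 27 = ((-12 + 1) + 4*100) + 27 = (-11 + 400) + 27 = 389 + 27 = 416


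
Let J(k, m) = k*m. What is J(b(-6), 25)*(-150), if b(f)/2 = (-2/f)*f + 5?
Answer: -22500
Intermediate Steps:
b(f) = 6 (b(f) = 2*((-2/f)*f + 5) = 2*(-2 + 5) = 2*3 = 6)
J(b(-6), 25)*(-150) = (6*25)*(-150) = 150*(-150) = -22500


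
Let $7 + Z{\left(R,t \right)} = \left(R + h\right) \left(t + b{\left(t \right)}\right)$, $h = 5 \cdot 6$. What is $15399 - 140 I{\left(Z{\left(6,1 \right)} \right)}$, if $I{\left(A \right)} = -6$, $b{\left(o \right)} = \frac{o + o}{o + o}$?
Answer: $16239$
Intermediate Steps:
$h = 30$
$b{\left(o \right)} = 1$ ($b{\left(o \right)} = \frac{2 o}{2 o} = 2 o \frac{1}{2 o} = 1$)
$Z{\left(R,t \right)} = -7 + \left(1 + t\right) \left(30 + R\right)$ ($Z{\left(R,t \right)} = -7 + \left(R + 30\right) \left(t + 1\right) = -7 + \left(30 + R\right) \left(1 + t\right) = -7 + \left(1 + t\right) \left(30 + R\right)$)
$15399 - 140 I{\left(Z{\left(6,1 \right)} \right)} = 15399 - -840 = 15399 + 840 = 16239$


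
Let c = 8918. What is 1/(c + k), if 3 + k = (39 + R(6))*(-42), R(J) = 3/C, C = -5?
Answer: 5/36511 ≈ 0.00013694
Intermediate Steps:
R(J) = -⅗ (R(J) = 3/(-5) = 3*(-⅕) = -⅗)
k = -8079/5 (k = -3 + (39 - ⅗)*(-42) = -3 + (192/5)*(-42) = -3 - 8064/5 = -8079/5 ≈ -1615.8)
1/(c + k) = 1/(8918 - 8079/5) = 1/(36511/5) = 5/36511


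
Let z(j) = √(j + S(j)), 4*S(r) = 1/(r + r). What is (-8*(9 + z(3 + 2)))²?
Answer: 27528/5 + 288*√2010/5 ≈ 8088.0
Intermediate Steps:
S(r) = 1/(8*r) (S(r) = 1/(4*(r + r)) = 1/(4*((2*r))) = (1/(2*r))/4 = 1/(8*r))
z(j) = √(j + 1/(8*j))
(-8*(9 + z(3 + 2)))² = (-8*(9 + √(2/(3 + 2) + 16*(3 + 2))/4))² = (-8*(9 + √(2/5 + 16*5)/4))² = (-8*(9 + √(2*(⅕) + 80)/4))² = (-8*(9 + √(⅖ + 80)/4))² = (-8*(9 + √(402/5)/4))² = (-8*(9 + (√2010/5)/4))² = (-8*(9 + √2010/20))² = (-72 - 2*√2010/5)²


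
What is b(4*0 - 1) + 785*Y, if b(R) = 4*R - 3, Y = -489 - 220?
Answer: -556572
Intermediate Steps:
Y = -709
b(R) = -3 + 4*R
b(4*0 - 1) + 785*Y = (-3 + 4*(4*0 - 1)) + 785*(-709) = (-3 + 4*(0 - 1)) - 556565 = (-3 + 4*(-1)) - 556565 = (-3 - 4) - 556565 = -7 - 556565 = -556572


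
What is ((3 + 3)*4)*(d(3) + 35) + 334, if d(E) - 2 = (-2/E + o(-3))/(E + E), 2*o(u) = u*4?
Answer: 3586/3 ≈ 1195.3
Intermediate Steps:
o(u) = 2*u (o(u) = (u*4)/2 = (4*u)/2 = 2*u)
d(E) = 2 + (-6 - 2/E)/(2*E) (d(E) = 2 + (-2/E + 2*(-3))/(E + E) = 2 + (-2/E - 6)/((2*E)) = 2 + (-6 - 2/E)*(1/(2*E)) = 2 + (-6 - 2/E)/(2*E))
((3 + 3)*4)*(d(3) + 35) + 334 = ((3 + 3)*4)*((2 - 1/3**2 - 3/3) + 35) + 334 = (6*4)*((2 - 1*1/9 - 3*1/3) + 35) + 334 = 24*((2 - 1/9 - 1) + 35) + 334 = 24*(8/9 + 35) + 334 = 24*(323/9) + 334 = 2584/3 + 334 = 3586/3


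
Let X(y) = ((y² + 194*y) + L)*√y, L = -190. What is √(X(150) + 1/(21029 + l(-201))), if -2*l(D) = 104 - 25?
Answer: √(83958 + 452982877159050*√6)/41979 ≈ 793.50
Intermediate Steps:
l(D) = -79/2 (l(D) = -(104 - 25)/2 = -½*79 = -79/2)
X(y) = √y*(-190 + y² + 194*y) (X(y) = ((y² + 194*y) - 190)*√y = (-190 + y² + 194*y)*√y = √y*(-190 + y² + 194*y))
√(X(150) + 1/(21029 + l(-201))) = √(√150*(-190 + 150² + 194*150) + 1/(21029 - 79/2)) = √((5*√6)*(-190 + 22500 + 29100) + 1/(41979/2)) = √((5*√6)*51410 + 2/41979) = √(257050*√6 + 2/41979) = √(2/41979 + 257050*√6)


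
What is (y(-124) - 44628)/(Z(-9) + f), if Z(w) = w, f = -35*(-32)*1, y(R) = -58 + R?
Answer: -44810/1111 ≈ -40.333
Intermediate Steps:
f = 1120 (f = 1120*1 = 1120)
(y(-124) - 44628)/(Z(-9) + f) = ((-58 - 124) - 44628)/(-9 + 1120) = (-182 - 44628)/1111 = -44810*1/1111 = -44810/1111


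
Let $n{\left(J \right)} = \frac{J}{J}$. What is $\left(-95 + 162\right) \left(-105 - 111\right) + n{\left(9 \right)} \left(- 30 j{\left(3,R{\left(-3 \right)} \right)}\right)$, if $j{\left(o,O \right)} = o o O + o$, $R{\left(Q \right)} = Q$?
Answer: $-13752$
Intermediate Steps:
$j{\left(o,O \right)} = o + O o^{2}$ ($j{\left(o,O \right)} = o^{2} O + o = O o^{2} + o = o + O o^{2}$)
$n{\left(J \right)} = 1$
$\left(-95 + 162\right) \left(-105 - 111\right) + n{\left(9 \right)} \left(- 30 j{\left(3,R{\left(-3 \right)} \right)}\right) = \left(-95 + 162\right) \left(-105 - 111\right) + 1 \left(- 30 \cdot 3 \left(1 - 9\right)\right) = 67 \left(-216\right) + 1 \left(- 30 \cdot 3 \left(1 - 9\right)\right) = -14472 + 1 \left(- 30 \cdot 3 \left(-8\right)\right) = -14472 + 1 \left(\left(-30\right) \left(-24\right)\right) = -14472 + 1 \cdot 720 = -14472 + 720 = -13752$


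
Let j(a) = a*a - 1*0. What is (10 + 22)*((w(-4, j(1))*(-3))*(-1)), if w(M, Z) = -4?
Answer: -384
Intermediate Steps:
j(a) = a**2 (j(a) = a**2 + 0 = a**2)
(10 + 22)*((w(-4, j(1))*(-3))*(-1)) = (10 + 22)*(-4*(-3)*(-1)) = 32*(12*(-1)) = 32*(-12) = -384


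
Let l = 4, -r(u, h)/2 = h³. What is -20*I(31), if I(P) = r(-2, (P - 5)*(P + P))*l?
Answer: 670216468480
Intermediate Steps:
r(u, h) = -2*h³
I(P) = -64*P³*(-5 + P)³ (I(P) = -2*(P - 5)³*(P + P)³*4 = -2*8*P³*(-5 + P)³*4 = -16*P³*(-5 + P)³*4 = -64*P³*(-5 + P)³)
-20*I(31) = -(-1280)*31³*(-5 + 31)³ = -(-1280)*29791*26³ = -(-1280)*29791*17576 = -20*(-33510823424) = 670216468480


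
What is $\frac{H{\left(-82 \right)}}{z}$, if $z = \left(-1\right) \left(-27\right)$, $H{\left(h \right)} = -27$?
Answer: $-1$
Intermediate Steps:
$z = 27$
$\frac{H{\left(-82 \right)}}{z} = - \frac{27}{27} = \left(-27\right) \frac{1}{27} = -1$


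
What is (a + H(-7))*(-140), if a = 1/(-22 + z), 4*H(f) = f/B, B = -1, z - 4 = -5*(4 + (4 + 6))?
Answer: -5355/22 ≈ -243.41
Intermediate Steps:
z = -66 (z = 4 - 5*(4 + (4 + 6)) = 4 - 5*(4 + 10) = 4 - 5*14 = 4 - 70 = -66)
H(f) = -f/4 (H(f) = (f/(-1))/4 = (f*(-1))/4 = (-f)/4 = -f/4)
a = -1/88 (a = 1/(-22 - 66) = 1/(-88) = -1/88 ≈ -0.011364)
(a + H(-7))*(-140) = (-1/88 - 1/4*(-7))*(-140) = (-1/88 + 7/4)*(-140) = (153/88)*(-140) = -5355/22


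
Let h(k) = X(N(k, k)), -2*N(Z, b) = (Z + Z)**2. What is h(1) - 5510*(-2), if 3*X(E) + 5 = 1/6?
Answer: 198331/18 ≈ 11018.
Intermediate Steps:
N(Z, b) = -2*Z**2 (N(Z, b) = -(Z + Z)**2/2 = -4*Z**2/2 = -2*Z**2)
X(E) = -29/18 (X(E) = -5/3 + (1/3)/6 = -5/3 + (1/3)*(1/6) = -5/3 + 1/18 = -29/18)
h(k) = -29/18
h(1) - 5510*(-2) = -29/18 - 5510*(-2) = -29/18 - 145*(-76) = -29/18 + 11020 = 198331/18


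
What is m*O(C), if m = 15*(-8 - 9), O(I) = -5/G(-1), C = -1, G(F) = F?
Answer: -1275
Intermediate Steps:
O(I) = 5 (O(I) = -5/(-1) = -5*(-1) = 5)
m = -255 (m = 15*(-17) = -255)
m*O(C) = -255*5 = -1275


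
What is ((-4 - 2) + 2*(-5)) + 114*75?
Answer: 8534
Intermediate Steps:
((-4 - 2) + 2*(-5)) + 114*75 = (-6 - 10) + 8550 = -16 + 8550 = 8534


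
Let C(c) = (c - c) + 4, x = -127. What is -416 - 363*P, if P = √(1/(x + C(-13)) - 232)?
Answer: -416 - 121*I*√3510051/41 ≈ -416.0 - 5529.1*I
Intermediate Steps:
C(c) = 4 (C(c) = 0 + 4 = 4)
P = I*√3510051/123 (P = √(1/(-127 + 4) - 232) = √(1/(-123) - 232) = √(-1/123 - 232) = √(-28537/123) = I*√3510051/123 ≈ 15.232*I)
-416 - 363*P = -416 - 121*I*√3510051/41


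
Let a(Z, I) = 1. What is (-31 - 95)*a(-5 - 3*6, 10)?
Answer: -126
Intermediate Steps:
(-31 - 95)*a(-5 - 3*6, 10) = (-31 - 95)*1 = -126*1 = -126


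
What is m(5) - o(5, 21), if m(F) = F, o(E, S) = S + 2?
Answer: -18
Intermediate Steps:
o(E, S) = 2 + S
m(5) - o(5, 21) = 5 - (2 + 21) = 5 - 1*23 = 5 - 23 = -18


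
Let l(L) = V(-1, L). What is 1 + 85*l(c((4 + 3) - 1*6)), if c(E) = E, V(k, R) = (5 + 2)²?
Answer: 4166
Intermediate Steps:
V(k, R) = 49 (V(k, R) = 7² = 49)
l(L) = 49
1 + 85*l(c((4 + 3) - 1*6)) = 1 + 85*49 = 1 + 4165 = 4166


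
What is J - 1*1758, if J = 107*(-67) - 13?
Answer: -8940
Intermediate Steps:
J = -7182 (J = -7169 - 13 = -7182)
J - 1*1758 = -7182 - 1*1758 = -7182 - 1758 = -8940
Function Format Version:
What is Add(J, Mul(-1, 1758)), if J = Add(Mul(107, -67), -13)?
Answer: -8940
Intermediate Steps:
J = -7182 (J = Add(-7169, -13) = -7182)
Add(J, Mul(-1, 1758)) = Add(-7182, Mul(-1, 1758)) = Add(-7182, -1758) = -8940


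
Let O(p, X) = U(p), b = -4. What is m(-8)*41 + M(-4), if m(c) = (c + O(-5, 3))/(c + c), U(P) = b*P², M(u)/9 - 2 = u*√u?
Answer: 1179/4 - 72*I ≈ 294.75 - 72.0*I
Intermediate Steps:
M(u) = 18 + 9*u^(3/2) (M(u) = 18 + 9*(u*√u) = 18 + 9*u^(3/2))
U(P) = -4*P²
O(p, X) = -4*p²
m(c) = (-100 + c)/(2*c) (m(c) = (c - 4*(-5)²)/(c + c) = (c - 4*25)/((2*c)) = (c - 100)*(1/(2*c)) = (-100 + c)*(1/(2*c)) = (-100 + c)/(2*c))
m(-8)*41 + M(-4) = ((½)*(-100 - 8)/(-8))*41 + (18 + 9*(-4)^(3/2)) = ((½)*(-⅛)*(-108))*41 + (18 + 9*(-8*I)) = (27/4)*41 + (18 - 72*I) = 1107/4 + (18 - 72*I) = 1179/4 - 72*I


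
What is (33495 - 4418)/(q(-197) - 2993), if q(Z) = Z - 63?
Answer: -29077/3253 ≈ -8.9385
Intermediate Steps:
q(Z) = -63 + Z
(33495 - 4418)/(q(-197) - 2993) = (33495 - 4418)/((-63 - 197) - 2993) = 29077/(-260 - 2993) = 29077/(-3253) = 29077*(-1/3253) = -29077/3253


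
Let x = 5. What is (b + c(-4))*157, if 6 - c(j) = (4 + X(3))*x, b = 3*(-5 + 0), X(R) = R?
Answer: -6908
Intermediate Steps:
b = -15 (b = 3*(-5) = -15)
c(j) = -29 (c(j) = 6 - (4 + 3)*5 = 6 - 7*5 = 6 - 1*35 = 6 - 35 = -29)
(b + c(-4))*157 = (-15 - 29)*157 = -44*157 = -6908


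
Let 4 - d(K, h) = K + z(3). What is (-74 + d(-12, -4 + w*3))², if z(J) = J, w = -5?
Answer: 3721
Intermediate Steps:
d(K, h) = 1 - K (d(K, h) = 4 - (K + 3) = 4 - (3 + K) = 4 + (-3 - K) = 1 - K)
(-74 + d(-12, -4 + w*3))² = (-74 + (1 - 1*(-12)))² = (-74 + (1 + 12))² = (-74 + 13)² = (-61)² = 3721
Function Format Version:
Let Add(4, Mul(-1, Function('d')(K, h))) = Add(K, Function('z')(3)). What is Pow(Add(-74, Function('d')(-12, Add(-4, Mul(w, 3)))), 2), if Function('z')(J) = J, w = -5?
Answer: 3721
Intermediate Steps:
Function('d')(K, h) = Add(1, Mul(-1, K)) (Function('d')(K, h) = Add(4, Mul(-1, Add(K, 3))) = Add(4, Mul(-1, Add(3, K))) = Add(4, Add(-3, Mul(-1, K))) = Add(1, Mul(-1, K)))
Pow(Add(-74, Function('d')(-12, Add(-4, Mul(w, 3)))), 2) = Pow(Add(-74, Add(1, Mul(-1, -12))), 2) = Pow(Add(-74, Add(1, 12)), 2) = Pow(Add(-74, 13), 2) = Pow(-61, 2) = 3721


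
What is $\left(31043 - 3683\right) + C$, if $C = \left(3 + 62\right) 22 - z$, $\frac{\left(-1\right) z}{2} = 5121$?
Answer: $39032$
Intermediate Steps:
$z = -10242$ ($z = \left(-2\right) 5121 = -10242$)
$C = 11672$ ($C = \left(3 + 62\right) 22 - -10242 = 65 \cdot 22 + 10242 = 1430 + 10242 = 11672$)
$\left(31043 - 3683\right) + C = \left(31043 - 3683\right) + 11672 = 27360 + 11672 = 39032$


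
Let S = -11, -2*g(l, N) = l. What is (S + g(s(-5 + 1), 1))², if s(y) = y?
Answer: 81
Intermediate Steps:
g(l, N) = -l/2
(S + g(s(-5 + 1), 1))² = (-11 - (-5 + 1)/2)² = (-11 - ½*(-4))² = (-11 + 2)² = (-9)² = 81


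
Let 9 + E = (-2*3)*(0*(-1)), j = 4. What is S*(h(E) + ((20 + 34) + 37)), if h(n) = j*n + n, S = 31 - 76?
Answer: -2070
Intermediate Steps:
S = -45
E = -9 (E = -9 + (-2*3)*(0*(-1)) = -9 - 6*0 = -9 + 0 = -9)
h(n) = 5*n (h(n) = 4*n + n = 5*n)
S*(h(E) + ((20 + 34) + 37)) = -45*(5*(-9) + ((20 + 34) + 37)) = -45*(-45 + (54 + 37)) = -45*(-45 + 91) = -45*46 = -2070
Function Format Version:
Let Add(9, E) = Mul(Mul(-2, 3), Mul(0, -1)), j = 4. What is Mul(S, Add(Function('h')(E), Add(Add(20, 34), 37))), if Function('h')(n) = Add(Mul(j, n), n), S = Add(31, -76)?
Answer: -2070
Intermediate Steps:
S = -45
E = -9 (E = Add(-9, Mul(Mul(-2, 3), Mul(0, -1))) = Add(-9, Mul(-6, 0)) = Add(-9, 0) = -9)
Function('h')(n) = Mul(5, n) (Function('h')(n) = Add(Mul(4, n), n) = Mul(5, n))
Mul(S, Add(Function('h')(E), Add(Add(20, 34), 37))) = Mul(-45, Add(Mul(5, -9), Add(Add(20, 34), 37))) = Mul(-45, Add(-45, Add(54, 37))) = Mul(-45, Add(-45, 91)) = Mul(-45, 46) = -2070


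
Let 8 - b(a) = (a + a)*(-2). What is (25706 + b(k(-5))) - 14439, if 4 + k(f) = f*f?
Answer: 11359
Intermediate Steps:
k(f) = -4 + f² (k(f) = -4 + f*f = -4 + f²)
b(a) = 8 + 4*a (b(a) = 8 - (a + a)*(-2) = 8 - 2*a*(-2) = 8 - (-4)*a = 8 + 4*a)
(25706 + b(k(-5))) - 14439 = (25706 + (8 + 4*(-4 + (-5)²))) - 14439 = (25706 + (8 + 4*(-4 + 25))) - 14439 = (25706 + (8 + 4*21)) - 14439 = (25706 + (8 + 84)) - 14439 = (25706 + 92) - 14439 = 25798 - 14439 = 11359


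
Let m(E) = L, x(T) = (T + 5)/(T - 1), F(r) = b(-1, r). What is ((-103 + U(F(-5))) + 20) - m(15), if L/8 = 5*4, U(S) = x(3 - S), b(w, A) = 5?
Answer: -244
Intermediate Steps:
F(r) = 5
x(T) = (5 + T)/(-1 + T)
U(S) = (8 - S)/(2 - S) (U(S) = (5 + (3 - S))/(-1 + (3 - S)) = (8 - S)/(2 - S))
L = 160 (L = 8*(5*4) = 8*20 = 160)
m(E) = 160
((-103 + U(F(-5))) + 20) - m(15) = ((-103 + (-8 + 5)/(-2 + 5)) + 20) - 1*160 = ((-103 - 3/3) + 20) - 160 = ((-103 + (⅓)*(-3)) + 20) - 160 = ((-103 - 1) + 20) - 160 = (-104 + 20) - 160 = -84 - 160 = -244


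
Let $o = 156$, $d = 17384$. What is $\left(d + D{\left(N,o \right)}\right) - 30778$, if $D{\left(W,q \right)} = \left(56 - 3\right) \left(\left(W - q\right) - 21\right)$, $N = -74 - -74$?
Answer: $-22775$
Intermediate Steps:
$N = 0$ ($N = -74 + 74 = 0$)
$D{\left(W,q \right)} = -1113 - 53 q + 53 W$ ($D{\left(W,q \right)} = 53 \left(-21 + W - q\right) = -1113 - 53 q + 53 W$)
$\left(d + D{\left(N,o \right)}\right) - 30778 = \left(17384 - 9381\right) - 30778 = 8003 - 30778 = -22775$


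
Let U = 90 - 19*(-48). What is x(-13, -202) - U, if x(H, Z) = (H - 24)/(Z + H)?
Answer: -215393/215 ≈ -1001.8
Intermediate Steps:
x(H, Z) = (-24 + H)/(H + Z)
U = 1002 (U = 90 + 912 = 1002)
x(-13, -202) - U = (-24 - 13)/(-13 - 202) - 1*1002 = -37/(-215) - 1002 = -1/215*(-37) - 1002 = 37/215 - 1002 = -215393/215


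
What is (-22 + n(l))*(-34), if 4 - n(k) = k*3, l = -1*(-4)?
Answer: 1020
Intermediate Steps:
l = 4
n(k) = 4 - 3*k (n(k) = 4 - k*3 = 4 - 3*k)
(-22 + n(l))*(-34) = (-22 + (4 - 3*4))*(-34) = (-22 + (4 - 12))*(-34) = (-22 - 8)*(-34) = -30*(-34) = 1020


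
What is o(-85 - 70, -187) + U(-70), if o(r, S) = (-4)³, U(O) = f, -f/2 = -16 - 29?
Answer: 26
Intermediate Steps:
f = 90 (f = -2*(-16 - 29) = -2*(-45) = 90)
U(O) = 90
o(r, S) = -64
o(-85 - 70, -187) + U(-70) = -64 + 90 = 26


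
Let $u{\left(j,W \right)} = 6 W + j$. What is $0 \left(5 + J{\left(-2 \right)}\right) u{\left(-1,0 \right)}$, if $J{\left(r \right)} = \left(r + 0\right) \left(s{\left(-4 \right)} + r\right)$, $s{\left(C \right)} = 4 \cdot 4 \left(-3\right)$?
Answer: $0$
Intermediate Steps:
$s{\left(C \right)} = -48$ ($s{\left(C \right)} = 16 \left(-3\right) = -48$)
$u{\left(j,W \right)} = j + 6 W$
$J{\left(r \right)} = r \left(-48 + r\right)$ ($J{\left(r \right)} = \left(r + 0\right) \left(-48 + r\right) = r \left(-48 + r\right)$)
$0 \left(5 + J{\left(-2 \right)}\right) u{\left(-1,0 \right)} = 0 \left(5 - 2 \left(-48 - 2\right)\right) \left(-1 + 6 \cdot 0\right) = 0 \left(5 - -100\right) \left(-1 + 0\right) = 0 \left(5 + 100\right) \left(-1\right) = 0 \cdot 105 \left(-1\right) = 0 \left(-1\right) = 0$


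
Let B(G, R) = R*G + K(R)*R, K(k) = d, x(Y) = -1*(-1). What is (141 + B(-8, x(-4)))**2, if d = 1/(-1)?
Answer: 17424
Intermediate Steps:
x(Y) = 1
d = -1
K(k) = -1
B(G, R) = -R + G*R (B(G, R) = R*G - R = G*R - R = -R + G*R)
(141 + B(-8, x(-4)))**2 = (141 + 1*(-1 - 8))**2 = (141 + 1*(-9))**2 = (141 - 9)**2 = 132**2 = 17424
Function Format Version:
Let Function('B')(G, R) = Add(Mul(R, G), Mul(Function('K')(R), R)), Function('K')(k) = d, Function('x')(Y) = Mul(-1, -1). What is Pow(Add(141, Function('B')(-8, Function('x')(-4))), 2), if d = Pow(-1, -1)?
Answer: 17424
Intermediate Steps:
Function('x')(Y) = 1
d = -1
Function('K')(k) = -1
Function('B')(G, R) = Add(Mul(-1, R), Mul(G, R)) (Function('B')(G, R) = Add(Mul(R, G), Mul(-1, R)) = Add(Mul(G, R), Mul(-1, R)) = Add(Mul(-1, R), Mul(G, R)))
Pow(Add(141, Function('B')(-8, Function('x')(-4))), 2) = Pow(Add(141, Mul(1, Add(-1, -8))), 2) = Pow(Add(141, Mul(1, -9)), 2) = Pow(Add(141, -9), 2) = Pow(132, 2) = 17424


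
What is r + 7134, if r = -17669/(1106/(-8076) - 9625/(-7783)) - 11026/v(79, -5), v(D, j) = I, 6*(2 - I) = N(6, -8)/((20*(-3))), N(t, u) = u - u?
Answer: -499272387055/34561751 ≈ -14446.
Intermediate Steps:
N(t, u) = 0
I = 2 (I = 2 - 0/(20*(-3)) = 2 - 0/(-60) = 2 - 0*(-1)/60 = 2 - ⅙*0 = 2 + 0 = 2)
v(D, j) = 2
r = -745835918689/34561751 (r = -17669/(1106/(-8076) - 9625/(-7783)) - 11026/2 = -17669/(1106*(-1/8076) - 9625*(-1/7783)) - 11026*½ = -17669/(-553/4038 + 9625/7783) - 5513 = -17669/34561751/31427754 - 5513 = -17669*31427754/34561751 - 5513 = -555296985426/34561751 - 5513 = -745835918689/34561751 ≈ -21580.)
r + 7134 = -745835918689/34561751 + 7134 = -499272387055/34561751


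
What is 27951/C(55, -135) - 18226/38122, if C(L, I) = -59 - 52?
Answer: -177928518/705257 ≈ -252.29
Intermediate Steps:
C(L, I) = -111
27951/C(55, -135) - 18226/38122 = 27951/(-111) - 18226/38122 = 27951*(-1/111) - 18226*1/38122 = -9317/37 - 9113/19061 = -177928518/705257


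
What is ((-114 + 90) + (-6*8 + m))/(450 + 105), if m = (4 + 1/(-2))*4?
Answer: -58/555 ≈ -0.10450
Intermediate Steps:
m = 14 (m = (4 - ½)*4 = (7/2)*4 = 14)
((-114 + 90) + (-6*8 + m))/(450 + 105) = ((-114 + 90) + (-6*8 + 14))/(450 + 105) = (-24 + (-48 + 14))/555 = (-24 - 34)*(1/555) = -58*1/555 = -58/555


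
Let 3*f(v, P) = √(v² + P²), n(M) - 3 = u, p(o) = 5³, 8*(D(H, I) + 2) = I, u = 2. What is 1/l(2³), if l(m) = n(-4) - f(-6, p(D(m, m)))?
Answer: -45/15436 - 3*√15661/15436 ≈ -0.027237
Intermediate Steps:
D(H, I) = -2 + I/8
p(o) = 125
n(M) = 5 (n(M) = 3 + 2 = 5)
f(v, P) = √(P² + v²)/3 (f(v, P) = √(v² + P²)/3 = √(P² + v²)/3)
l(m) = 5 - √15661/3 (l(m) = 5 - √(125² + (-6)²)/3 = 5 - √(15625 + 36)/3 = 5 - √15661/3)
1/l(2³) = 1/(5 - √15661/3)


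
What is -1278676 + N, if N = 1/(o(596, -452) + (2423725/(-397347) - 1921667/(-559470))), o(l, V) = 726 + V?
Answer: -8569798502428662066/6702087571151 ≈ -1.2787e+6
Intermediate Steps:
N = 24700414010/6702087571151 (N = 1/((726 - 452) + (2423725/(-397347) - 1921667/(-559470))) = 1/(274 + (2423725*(-1/397347) - 1921667*(-1/559470))) = 1/(274 + (-2423725/397347 + 1921667/559470)) = 1/(274 - 65825867589/24700414010) = 1/(6702087571151/24700414010) = 24700414010/6702087571151 ≈ 0.0036855)
-1278676 + N = -1278676 + 24700414010/6702087571151 = -8569798502428662066/6702087571151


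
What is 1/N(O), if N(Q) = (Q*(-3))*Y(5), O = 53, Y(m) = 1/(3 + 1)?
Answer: -4/159 ≈ -0.025157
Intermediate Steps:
Y(m) = ¼ (Y(m) = 1/4 = ¼)
N(Q) = -3*Q/4 (N(Q) = (Q*(-3))*(¼) = -3*Q*(¼) = -3*Q/4)
1/N(O) = 1/(-¾*53) = 1/(-159/4) = -4/159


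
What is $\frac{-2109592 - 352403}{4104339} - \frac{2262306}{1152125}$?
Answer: $- \frac{4040598911703}{1576237190125} \approx -2.5634$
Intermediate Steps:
$\frac{-2109592 - 352403}{4104339} - \frac{2262306}{1152125} = \left(-2109592 - 352403\right) \frac{1}{4104339} - \frac{2262306}{1152125} = \left(-2461995\right) \frac{1}{4104339} - \frac{2262306}{1152125} = - \frac{820665}{1368113} - \frac{2262306}{1152125} = - \frac{4040598911703}{1576237190125}$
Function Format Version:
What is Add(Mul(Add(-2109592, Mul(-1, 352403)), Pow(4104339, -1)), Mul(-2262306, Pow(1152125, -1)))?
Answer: Rational(-4040598911703, 1576237190125) ≈ -2.5634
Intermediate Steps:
Add(Mul(Add(-2109592, Mul(-1, 352403)), Pow(4104339, -1)), Mul(-2262306, Pow(1152125, -1))) = Add(Mul(Add(-2109592, -352403), Rational(1, 4104339)), Mul(-2262306, Rational(1, 1152125))) = Add(Mul(-2461995, Rational(1, 4104339)), Rational(-2262306, 1152125)) = Add(Rational(-820665, 1368113), Rational(-2262306, 1152125)) = Rational(-4040598911703, 1576237190125)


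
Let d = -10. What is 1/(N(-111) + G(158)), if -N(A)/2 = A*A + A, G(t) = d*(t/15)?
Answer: -3/73576 ≈ -4.0774e-5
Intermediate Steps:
G(t) = -2*t/3 (G(t) = -10*t/15 = -2*t/3)
N(A) = -2*A - 2*A² (N(A) = -2*(A*A + A) = -2*(A² + A) = -2*(A + A²) = -2*A - 2*A²)
1/(N(-111) + G(158)) = 1/(-2*(-111)*(1 - 111) - ⅔*158) = 1/(-2*(-111)*(-110) - 316/3) = 1/(-24420 - 316/3) = 1/(-73576/3) = -3/73576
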